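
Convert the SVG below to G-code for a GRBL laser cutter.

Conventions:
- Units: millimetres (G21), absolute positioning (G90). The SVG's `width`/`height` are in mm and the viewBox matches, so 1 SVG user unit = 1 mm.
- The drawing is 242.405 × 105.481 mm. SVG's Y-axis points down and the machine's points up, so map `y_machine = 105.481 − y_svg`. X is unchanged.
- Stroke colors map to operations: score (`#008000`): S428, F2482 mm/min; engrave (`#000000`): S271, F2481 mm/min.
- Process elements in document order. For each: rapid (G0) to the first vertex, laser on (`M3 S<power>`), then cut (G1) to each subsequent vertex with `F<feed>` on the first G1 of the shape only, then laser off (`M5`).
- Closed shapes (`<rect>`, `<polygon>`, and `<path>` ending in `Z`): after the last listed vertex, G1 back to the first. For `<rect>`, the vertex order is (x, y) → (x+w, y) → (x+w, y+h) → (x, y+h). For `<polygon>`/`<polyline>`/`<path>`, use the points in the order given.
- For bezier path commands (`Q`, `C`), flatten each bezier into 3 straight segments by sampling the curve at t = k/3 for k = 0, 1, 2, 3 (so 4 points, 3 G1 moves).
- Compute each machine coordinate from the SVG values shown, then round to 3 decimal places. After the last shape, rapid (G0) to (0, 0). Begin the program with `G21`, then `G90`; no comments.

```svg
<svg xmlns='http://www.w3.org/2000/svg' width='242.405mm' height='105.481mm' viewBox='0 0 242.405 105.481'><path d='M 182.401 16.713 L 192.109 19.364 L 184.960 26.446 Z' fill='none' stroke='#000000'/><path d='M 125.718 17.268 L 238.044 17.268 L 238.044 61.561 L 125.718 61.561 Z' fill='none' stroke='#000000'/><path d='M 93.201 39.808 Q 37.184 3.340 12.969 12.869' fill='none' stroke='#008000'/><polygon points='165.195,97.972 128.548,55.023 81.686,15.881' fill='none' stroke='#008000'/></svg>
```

G21
G90
G0 X182.401 Y88.768
M3 S271
G1 X192.109 Y86.117 F2481
G1 X184.960 Y79.035
G1 X182.401 Y88.768
M5
G0 X125.718 Y88.213
M3 S271
G1 X238.044 Y88.213 F2481
G1 X238.044 Y43.920
G1 X125.718 Y43.920
G1 X125.718 Y88.213
M5
G0 X93.201 Y65.673
M3 S428
G1 X59.390 Y84.874 F2482
G1 X32.646 Y93.854
G1 X12.969 Y92.612
M5
G0 X165.195 Y7.509
M3 S428
G1 X128.548 Y50.458 F2482
G1 X81.686 Y89.600
G1 X165.195 Y7.509
M5
G0 X0.000 Y0.000

1 u = 1 mm; y_m = 105.481 − y.

[1] `<path>` regular polygon, #000000→engrave S271 F2481: (182.401,88.768) → (192.109,86.117) → (184.960,79.035) → (182.401,88.768) (closed)

[2] `<path>` rectangle, #000000→engrave S271 F2481: (125.718,88.213) → (238.044,88.213) → (238.044,43.920) → (125.718,43.920) → (125.718,88.213) (closed)

[3] `<path>` quadratic bezier, #008000→score S428 F2482: (93.201,65.673) → (59.390,84.874) → (32.646,93.854) → (12.969,92.612)

[4] `<polygon>` closed polygon, #008000→score S428 F2482: (165.195,7.509) → (128.548,50.458) → (81.686,89.600) → (165.195,7.509) (closed)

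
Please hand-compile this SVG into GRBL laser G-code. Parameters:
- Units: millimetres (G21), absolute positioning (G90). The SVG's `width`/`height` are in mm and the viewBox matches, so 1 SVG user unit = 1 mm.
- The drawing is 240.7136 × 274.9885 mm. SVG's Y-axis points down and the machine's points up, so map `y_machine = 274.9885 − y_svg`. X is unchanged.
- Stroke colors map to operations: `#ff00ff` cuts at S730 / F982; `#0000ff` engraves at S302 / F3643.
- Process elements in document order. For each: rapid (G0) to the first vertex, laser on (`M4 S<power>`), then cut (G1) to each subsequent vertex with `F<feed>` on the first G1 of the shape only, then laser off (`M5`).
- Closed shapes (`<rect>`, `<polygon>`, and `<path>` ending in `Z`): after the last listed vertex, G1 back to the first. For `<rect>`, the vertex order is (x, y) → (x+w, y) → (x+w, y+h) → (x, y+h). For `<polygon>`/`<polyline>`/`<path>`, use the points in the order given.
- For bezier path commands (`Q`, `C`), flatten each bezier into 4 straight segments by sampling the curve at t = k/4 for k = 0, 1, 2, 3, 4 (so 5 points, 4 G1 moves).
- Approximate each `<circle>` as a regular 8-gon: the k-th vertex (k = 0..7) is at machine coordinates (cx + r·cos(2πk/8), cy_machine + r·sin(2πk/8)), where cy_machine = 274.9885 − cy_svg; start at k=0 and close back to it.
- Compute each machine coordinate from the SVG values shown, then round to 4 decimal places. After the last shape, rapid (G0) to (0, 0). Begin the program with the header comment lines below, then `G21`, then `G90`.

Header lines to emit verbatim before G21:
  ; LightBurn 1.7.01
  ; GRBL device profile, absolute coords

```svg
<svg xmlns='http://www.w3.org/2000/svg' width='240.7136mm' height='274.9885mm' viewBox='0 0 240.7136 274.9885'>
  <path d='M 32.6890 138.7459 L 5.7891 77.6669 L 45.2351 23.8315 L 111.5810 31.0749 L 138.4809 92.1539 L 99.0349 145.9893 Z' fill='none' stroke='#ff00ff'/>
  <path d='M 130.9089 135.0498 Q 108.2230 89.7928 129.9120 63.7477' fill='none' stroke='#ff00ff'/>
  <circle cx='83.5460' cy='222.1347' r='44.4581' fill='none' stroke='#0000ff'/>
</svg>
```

Since the viewBox matches the mm dimensions, user units are millimetres directly. The only transform is the Y-flip y_m = 274.9885 − y_svg.

Shape 1 is a regular polygon drawn with `<path>`. Its stroke #ff00ff means cut at S730, F982. After flipping Y the toolpath is (32.6890,136.2426) → (5.7891,197.3216) → (45.2351,251.1570) → (111.5810,243.9136) → (138.4809,182.8346) → (99.0349,128.9992) → (32.6890,136.2426), returning to the start.

Shape 2 is a quadratic bezier drawn with `<path>`. Its stroke #ff00ff means cut at S730, F982. After flipping Y the toolpath is (130.9089,139.9387) → (122.3394,161.3665) → (119.3167,180.3927) → (121.8409,197.0175) → (129.9120,211.2408).

Shape 3 is a circle drawn with `<circle>`. Its stroke #0000ff means engrave at S302, F3643. After flipping Y the toolpath is (128.0041,52.8538) → (114.9826,84.2904) → (83.5460,97.3119) → (52.1094,84.2904) → (39.0879,52.8538) → (52.1094,21.4172) → (83.5460,8.3957) → (114.9826,21.4172) → (128.0041,52.8538), returning to the start.

; LightBurn 1.7.01
; GRBL device profile, absolute coords
G21
G90
G0 X32.6890 Y136.2426
M4 S730
G1 X5.7891 Y197.3216 F982
G1 X45.2351 Y251.1570
G1 X111.5810 Y243.9136
G1 X138.4809 Y182.8346
G1 X99.0349 Y128.9992
G1 X32.6890 Y136.2426
M5
G0 X130.9089 Y139.9387
M4 S730
G1 X122.3394 Y161.3665 F982
G1 X119.3167 Y180.3927
G1 X121.8409 Y197.0175
G1 X129.9120 Y211.2408
M5
G0 X128.0041 Y52.8538
M4 S302
G1 X114.9826 Y84.2904 F3643
G1 X83.5460 Y97.3119
G1 X52.1094 Y84.2904
G1 X39.0879 Y52.8538
G1 X52.1094 Y21.4172
G1 X83.5460 Y8.3957
G1 X114.9826 Y21.4172
G1 X128.0041 Y52.8538
M5
G0 X0.0000 Y0.0000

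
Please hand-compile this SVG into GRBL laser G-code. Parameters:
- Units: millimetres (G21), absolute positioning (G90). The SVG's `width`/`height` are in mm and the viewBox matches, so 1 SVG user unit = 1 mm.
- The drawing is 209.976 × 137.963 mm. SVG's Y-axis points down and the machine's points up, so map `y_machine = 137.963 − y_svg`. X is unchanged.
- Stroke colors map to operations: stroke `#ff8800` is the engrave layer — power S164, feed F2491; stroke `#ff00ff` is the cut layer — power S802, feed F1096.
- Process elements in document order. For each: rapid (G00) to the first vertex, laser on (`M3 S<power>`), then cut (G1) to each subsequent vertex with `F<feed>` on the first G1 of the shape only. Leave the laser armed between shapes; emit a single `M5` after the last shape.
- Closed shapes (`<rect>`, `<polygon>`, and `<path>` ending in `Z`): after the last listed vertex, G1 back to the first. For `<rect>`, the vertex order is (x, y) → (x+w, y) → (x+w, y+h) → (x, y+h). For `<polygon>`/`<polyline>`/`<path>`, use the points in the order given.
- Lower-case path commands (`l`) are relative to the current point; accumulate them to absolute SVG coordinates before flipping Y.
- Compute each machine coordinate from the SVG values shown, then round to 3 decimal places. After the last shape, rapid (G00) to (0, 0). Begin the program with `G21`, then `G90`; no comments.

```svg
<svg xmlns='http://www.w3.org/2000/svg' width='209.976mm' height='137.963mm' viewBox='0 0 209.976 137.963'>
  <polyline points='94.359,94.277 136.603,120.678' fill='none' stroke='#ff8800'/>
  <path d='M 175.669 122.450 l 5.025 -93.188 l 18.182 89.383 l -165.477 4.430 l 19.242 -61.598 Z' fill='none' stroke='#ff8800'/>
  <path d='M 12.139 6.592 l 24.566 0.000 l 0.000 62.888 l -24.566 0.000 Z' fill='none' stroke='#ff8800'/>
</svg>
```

G21
G90
G00 X94.359 Y43.686
M3 S164
G1 X136.603 Y17.285 F2491
G00 X175.669 Y15.513
M3 S164
G1 X180.694 Y108.701 F2491
G1 X198.876 Y19.318
G1 X33.399 Y14.888
G1 X52.641 Y76.486
G1 X175.669 Y15.513
G00 X12.139 Y131.371
M3 S164
G1 X36.705 Y131.371 F2491
G1 X36.705 Y68.483
G1 X12.139 Y68.483
G1 X12.139 Y131.371
M5
G00 X0.000 Y0.000

Since the viewBox matches the mm dimensions, user units are millimetres directly. The only transform is the Y-flip y_m = 137.963 − y_svg.

Shape 1 is a line segment drawn with `<polyline>`. Its stroke #ff8800 means engrave at S164, F2491. After flipping Y the toolpath is (94.359,43.686) → (136.603,17.285).

Shape 2 is a closed polygon drawn with `<path>`. Its stroke #ff8800 means engrave at S164, F2491. After flipping Y the toolpath is (175.669,15.513) → (180.694,108.701) → (198.876,19.318) → (33.399,14.888) → (52.641,76.486) → (175.669,15.513), returning to the start.

Shape 3 is a rectangle drawn with `<path>`. Its stroke #ff8800 means engrave at S164, F2491. After flipping Y the toolpath is (12.139,131.371) → (36.705,131.371) → (36.705,68.483) → (12.139,68.483) → (12.139,131.371), returning to the start.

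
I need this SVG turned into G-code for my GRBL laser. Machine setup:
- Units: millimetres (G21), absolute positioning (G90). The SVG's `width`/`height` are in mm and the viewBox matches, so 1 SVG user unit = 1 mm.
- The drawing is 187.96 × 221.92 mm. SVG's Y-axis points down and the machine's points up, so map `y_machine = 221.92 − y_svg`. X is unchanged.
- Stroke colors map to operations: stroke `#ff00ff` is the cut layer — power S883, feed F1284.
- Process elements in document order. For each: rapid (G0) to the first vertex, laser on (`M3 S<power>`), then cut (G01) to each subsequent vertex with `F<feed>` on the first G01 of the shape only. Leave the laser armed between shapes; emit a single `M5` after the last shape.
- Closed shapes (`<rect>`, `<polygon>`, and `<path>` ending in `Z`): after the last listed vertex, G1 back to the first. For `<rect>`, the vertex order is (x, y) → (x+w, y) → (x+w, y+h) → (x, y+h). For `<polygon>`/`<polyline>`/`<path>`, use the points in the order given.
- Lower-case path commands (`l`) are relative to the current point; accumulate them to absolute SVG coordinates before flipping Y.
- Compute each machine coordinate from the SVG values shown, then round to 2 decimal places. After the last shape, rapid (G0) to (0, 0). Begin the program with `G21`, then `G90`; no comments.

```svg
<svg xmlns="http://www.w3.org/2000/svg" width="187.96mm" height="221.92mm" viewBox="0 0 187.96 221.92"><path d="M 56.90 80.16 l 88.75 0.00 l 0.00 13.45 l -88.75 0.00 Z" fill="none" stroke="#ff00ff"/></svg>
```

viewBox `0 0 187.96 221.92` with mm width/height → 1 unit = 1 mm. Flip: y_m = 221.92 − y_svg.

**Shape 1** — `<path>` rectangle, stroke `#ff00ff` → cut (S883, F1284). Machine vertices: (56.90,141.76) → (145.65,141.76) → (145.65,128.31) → (56.90,128.31) → (56.90,141.76). Closed: final G1 returns to the first vertex.

G21
G90
G0 X56.90 Y141.76
M3 S883
G01 X145.65 Y141.76 F1284
G01 X145.65 Y128.31
G01 X56.90 Y128.31
G01 X56.90 Y141.76
M5
G0 X0.00 Y0.00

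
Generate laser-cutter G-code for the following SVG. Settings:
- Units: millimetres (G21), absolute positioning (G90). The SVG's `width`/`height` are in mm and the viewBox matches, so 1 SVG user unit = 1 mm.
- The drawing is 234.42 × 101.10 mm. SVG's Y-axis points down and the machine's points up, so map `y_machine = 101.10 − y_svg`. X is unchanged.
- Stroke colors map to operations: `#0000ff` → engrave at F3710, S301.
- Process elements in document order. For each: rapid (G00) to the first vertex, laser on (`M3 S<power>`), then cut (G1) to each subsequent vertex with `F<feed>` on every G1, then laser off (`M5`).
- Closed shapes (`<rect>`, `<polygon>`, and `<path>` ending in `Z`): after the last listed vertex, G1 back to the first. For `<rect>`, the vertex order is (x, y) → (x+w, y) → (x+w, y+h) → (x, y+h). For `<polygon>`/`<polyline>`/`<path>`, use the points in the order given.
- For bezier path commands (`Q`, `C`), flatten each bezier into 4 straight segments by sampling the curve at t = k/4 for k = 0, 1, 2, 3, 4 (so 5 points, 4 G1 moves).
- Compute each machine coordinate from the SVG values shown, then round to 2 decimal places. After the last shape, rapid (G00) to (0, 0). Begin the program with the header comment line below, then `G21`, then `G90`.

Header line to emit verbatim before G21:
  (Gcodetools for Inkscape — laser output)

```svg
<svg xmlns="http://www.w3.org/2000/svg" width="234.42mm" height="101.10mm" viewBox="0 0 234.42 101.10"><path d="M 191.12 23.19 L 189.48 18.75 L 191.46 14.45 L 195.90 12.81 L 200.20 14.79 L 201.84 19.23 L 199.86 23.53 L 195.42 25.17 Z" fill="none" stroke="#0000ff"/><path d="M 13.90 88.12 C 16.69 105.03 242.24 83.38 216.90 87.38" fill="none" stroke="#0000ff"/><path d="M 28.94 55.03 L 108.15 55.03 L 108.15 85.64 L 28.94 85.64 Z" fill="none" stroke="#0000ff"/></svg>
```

(Gcodetools for Inkscape — laser output)
G21
G90
G00 X191.12 Y77.91
M3 S301
G1 X189.48 Y82.35 F3710
G1 X191.46 Y86.65 F3710
G1 X195.90 Y88.29 F3710
G1 X200.20 Y86.31 F3710
G1 X201.84 Y81.87 F3710
G1 X199.86 Y77.57 F3710
G1 X195.42 Y75.93 F3710
G1 X191.12 Y77.91 F3710
M5
G00 X13.90 Y12.98
M3 S301
G1 X50.36 Y6.52 F3710
G1 X125.95 Y8.51 F3710
G1 X196.26 Y12.91 F3710
G1 X216.90 Y13.72 F3710
M5
G00 X28.94 Y46.07
M3 S301
G1 X108.15 Y46.07 F3710
G1 X108.15 Y15.46 F3710
G1 X28.94 Y15.46 F3710
G1 X28.94 Y46.07 F3710
M5
G00 X0.00 Y0.00

viewBox `0 0 234.42 101.10` with mm width/height → 1 unit = 1 mm. Flip: y_m = 101.10 − y_svg.

**Shape 1** — `<path>` regular polygon, stroke `#0000ff` → engrave (S301, F3710). Machine vertices: (191.12,77.91) → (189.48,82.35) → (191.46,86.65) → (195.90,88.29) → (200.20,86.31) → (201.84,81.87) → (199.86,77.57) → (195.42,75.93) → (191.12,77.91). Closed: final G1 returns to the first vertex.

**Shape 2** — `<path>` cubic bezier, stroke `#0000ff` → engrave (S301, F3710). Control points (SVG): P0=(13.90,88.12), P1=(16.69,105.03), P2=(242.24,83.38), P3=(216.90,87.38); sampled at t=k/4. Machine vertices: (13.90,12.98) → (50.36,6.52) → (125.95,8.51) → (196.26,12.91) → (216.90,13.72). Open path.

**Shape 3** — `<path>` rectangle, stroke `#0000ff` → engrave (S301, F3710). Machine vertices: (28.94,46.07) → (108.15,46.07) → (108.15,15.46) → (28.94,15.46) → (28.94,46.07). Closed: final G1 returns to the first vertex.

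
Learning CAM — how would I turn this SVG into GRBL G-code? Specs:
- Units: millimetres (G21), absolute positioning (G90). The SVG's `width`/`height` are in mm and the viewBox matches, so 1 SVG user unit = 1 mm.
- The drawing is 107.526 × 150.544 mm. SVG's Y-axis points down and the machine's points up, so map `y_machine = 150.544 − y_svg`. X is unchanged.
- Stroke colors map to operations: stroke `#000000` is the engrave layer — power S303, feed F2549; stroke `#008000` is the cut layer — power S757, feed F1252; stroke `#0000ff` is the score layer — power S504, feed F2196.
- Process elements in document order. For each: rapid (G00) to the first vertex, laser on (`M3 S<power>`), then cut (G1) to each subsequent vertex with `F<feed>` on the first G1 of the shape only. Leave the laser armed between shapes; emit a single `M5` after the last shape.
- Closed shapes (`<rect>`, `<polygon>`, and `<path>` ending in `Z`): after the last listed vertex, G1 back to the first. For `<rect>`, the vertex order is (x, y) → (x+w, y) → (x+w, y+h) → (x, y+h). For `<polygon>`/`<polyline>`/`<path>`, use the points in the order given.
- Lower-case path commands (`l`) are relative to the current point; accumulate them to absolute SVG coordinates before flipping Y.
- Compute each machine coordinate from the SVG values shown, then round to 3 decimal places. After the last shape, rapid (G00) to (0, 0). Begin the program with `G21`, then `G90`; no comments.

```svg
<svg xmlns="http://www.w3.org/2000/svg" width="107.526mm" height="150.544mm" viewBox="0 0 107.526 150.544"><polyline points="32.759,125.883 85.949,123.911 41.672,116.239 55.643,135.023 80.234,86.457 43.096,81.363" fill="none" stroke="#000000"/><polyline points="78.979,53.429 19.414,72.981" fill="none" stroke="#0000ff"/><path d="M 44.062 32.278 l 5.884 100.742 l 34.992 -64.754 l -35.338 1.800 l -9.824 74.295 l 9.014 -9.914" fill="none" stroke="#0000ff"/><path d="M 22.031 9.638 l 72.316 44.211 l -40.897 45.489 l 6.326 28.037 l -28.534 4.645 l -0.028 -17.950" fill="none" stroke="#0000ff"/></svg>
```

G21
G90
G00 X32.759 Y24.661
M3 S303
G1 X85.949 Y26.633 F2549
G1 X41.672 Y34.305
G1 X55.643 Y15.521
G1 X80.234 Y64.087
G1 X43.096 Y69.181
G00 X78.979 Y97.115
M3 S504
G1 X19.414 Y77.563 F2196
G00 X44.062 Y118.266
M3 S504
G1 X49.946 Y17.524 F2196
G1 X84.938 Y82.278
G1 X49.600 Y80.478
G1 X39.776 Y6.183
G1 X48.790 Y16.097
G00 X22.031 Y140.906
M3 S504
G1 X94.347 Y96.695 F2196
G1 X53.450 Y51.206
G1 X59.776 Y23.169
G1 X31.242 Y18.524
G1 X31.214 Y36.474
M5
G00 X0.000 Y0.000

viewBox `0 0 107.526 150.544` with mm width/height → 1 unit = 1 mm. Flip: y_m = 150.544 − y_svg.

**Shape 1** — `<polyline>` open polyline, stroke `#000000` → engrave (S303, F2549). Machine vertices: (32.759,24.661) → (85.949,26.633) → (41.672,34.305) → (55.643,15.521) → (80.234,64.087) → (43.096,69.181). Open path.

**Shape 2** — `<polyline>` line segment, stroke `#0000ff` → score (S504, F2196). Machine vertices: (78.979,97.115) → (19.414,77.563). Open path.

**Shape 3** — `<path>` open polyline, stroke `#0000ff` → score (S504, F2196). Machine vertices: (44.062,118.266) → (49.946,17.524) → (84.938,82.278) → (49.600,80.478) → (39.776,6.183) → (48.790,16.097). Open path.

**Shape 4** — `<path>` open polyline, stroke `#0000ff` → score (S504, F2196). Machine vertices: (22.031,140.906) → (94.347,96.695) → (53.450,51.206) → (59.776,23.169) → (31.242,18.524) → (31.214,36.474). Open path.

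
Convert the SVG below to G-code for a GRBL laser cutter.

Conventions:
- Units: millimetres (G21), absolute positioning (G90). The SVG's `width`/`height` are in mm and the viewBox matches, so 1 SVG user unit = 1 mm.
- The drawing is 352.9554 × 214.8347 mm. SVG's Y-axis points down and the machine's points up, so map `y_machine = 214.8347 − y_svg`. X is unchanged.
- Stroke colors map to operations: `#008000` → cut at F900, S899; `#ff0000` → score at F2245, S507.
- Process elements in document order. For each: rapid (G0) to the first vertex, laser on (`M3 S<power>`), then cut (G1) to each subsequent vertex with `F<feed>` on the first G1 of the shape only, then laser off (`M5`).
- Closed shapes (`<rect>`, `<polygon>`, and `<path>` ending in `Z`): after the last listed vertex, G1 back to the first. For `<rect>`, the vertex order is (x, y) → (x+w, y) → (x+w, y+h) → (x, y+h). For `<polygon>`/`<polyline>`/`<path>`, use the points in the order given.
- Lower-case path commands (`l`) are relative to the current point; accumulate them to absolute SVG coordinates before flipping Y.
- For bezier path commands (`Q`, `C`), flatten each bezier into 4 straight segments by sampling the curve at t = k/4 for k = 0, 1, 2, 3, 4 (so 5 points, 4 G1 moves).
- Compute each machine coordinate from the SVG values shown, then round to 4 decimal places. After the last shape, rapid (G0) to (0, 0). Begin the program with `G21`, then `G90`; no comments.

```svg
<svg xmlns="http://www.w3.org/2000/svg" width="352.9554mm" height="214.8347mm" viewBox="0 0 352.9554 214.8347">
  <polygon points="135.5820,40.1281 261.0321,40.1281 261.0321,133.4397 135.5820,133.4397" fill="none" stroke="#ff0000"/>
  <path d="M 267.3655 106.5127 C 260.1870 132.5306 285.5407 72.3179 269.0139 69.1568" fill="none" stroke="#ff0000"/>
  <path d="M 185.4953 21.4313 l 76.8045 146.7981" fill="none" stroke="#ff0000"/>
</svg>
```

viewBox `0 0 352.9554 214.8347` with mm width/height → 1 unit = 1 mm. Flip: y_m = 214.8347 − y_svg.

**Shape 1** — `<polygon>` rectangle, stroke `#ff0000` → score (S507, F2245). Machine vertices: (135.5820,174.7066) → (261.0321,174.7066) → (261.0321,81.3950) → (135.5820,81.3950) → (135.5820,174.7066). Closed: final G1 returns to the first vertex.

**Shape 2** — `<path>` cubic bezier, stroke `#ff0000` → score (S507, F2245). Control points (SVG): P0=(267.3655,106.5127), P1=(260.1870,132.5306), P2=(285.5407,72.3179), P3=(269.0139,69.1568); sampled at t=k/4. Machine vertices: (267.3655,108.3220) → (266.9187,102.7380) → (271.6953,116.0578) → (274.7191,134.8487) → (269.0139,145.6779). Open path.

**Shape 3** — `<path>` line segment, stroke `#ff0000` → score (S507, F2245). Machine vertices: (185.4953,193.4034) → (262.2998,46.6053). Open path.

G21
G90
G0 X135.5820 Y174.7066
M3 S507
G1 X261.0321 Y174.7066 F2245
G1 X261.0321 Y81.3950
G1 X135.5820 Y81.3950
G1 X135.5820 Y174.7066
M5
G0 X267.3655 Y108.3220
M3 S507
G1 X266.9187 Y102.7380 F2245
G1 X271.6953 Y116.0578
G1 X274.7191 Y134.8487
G1 X269.0139 Y145.6779
M5
G0 X185.4953 Y193.4034
M3 S507
G1 X262.2998 Y46.6053 F2245
M5
G0 X0.0000 Y0.0000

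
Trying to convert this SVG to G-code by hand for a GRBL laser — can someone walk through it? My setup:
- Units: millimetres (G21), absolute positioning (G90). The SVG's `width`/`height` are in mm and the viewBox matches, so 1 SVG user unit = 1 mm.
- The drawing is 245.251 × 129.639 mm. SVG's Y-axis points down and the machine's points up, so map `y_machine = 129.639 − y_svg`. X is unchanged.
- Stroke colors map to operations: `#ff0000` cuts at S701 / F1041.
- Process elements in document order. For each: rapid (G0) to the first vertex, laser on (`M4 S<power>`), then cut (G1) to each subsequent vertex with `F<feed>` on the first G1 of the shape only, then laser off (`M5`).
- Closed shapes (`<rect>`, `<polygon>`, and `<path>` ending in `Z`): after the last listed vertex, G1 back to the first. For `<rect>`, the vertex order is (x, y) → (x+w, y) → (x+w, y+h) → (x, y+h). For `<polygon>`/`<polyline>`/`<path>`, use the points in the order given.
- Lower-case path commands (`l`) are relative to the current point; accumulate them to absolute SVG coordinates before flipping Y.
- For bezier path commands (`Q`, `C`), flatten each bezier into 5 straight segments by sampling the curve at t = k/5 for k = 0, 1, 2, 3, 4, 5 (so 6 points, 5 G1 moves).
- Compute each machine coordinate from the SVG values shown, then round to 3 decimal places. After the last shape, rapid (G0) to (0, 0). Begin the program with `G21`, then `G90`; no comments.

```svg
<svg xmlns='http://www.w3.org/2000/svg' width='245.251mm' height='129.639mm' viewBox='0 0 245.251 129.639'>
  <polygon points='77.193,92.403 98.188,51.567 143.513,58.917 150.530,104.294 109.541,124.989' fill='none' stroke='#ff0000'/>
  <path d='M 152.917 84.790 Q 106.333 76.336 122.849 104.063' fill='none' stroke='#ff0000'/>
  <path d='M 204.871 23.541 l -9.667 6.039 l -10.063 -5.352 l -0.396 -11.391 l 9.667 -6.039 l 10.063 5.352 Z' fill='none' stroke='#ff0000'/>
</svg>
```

G21
G90
G0 X77.193 Y37.236
M4 S701
G1 X98.188 Y78.072 F1041
G1 X143.513 Y70.722
G1 X150.530 Y25.345
G1 X109.541 Y4.650
G1 X77.193 Y37.236
M5
G0 X152.917 Y44.849
M4 S701
G1 X136.807 Y46.783 F1041
G1 X125.746 Y45.823
G1 X119.732 Y41.969
G1 X118.767 Y35.220
G1 X122.849 Y25.576
M5
G0 X204.871 Y106.098
M4 S701
G1 X195.204 Y100.059 F1041
G1 X185.141 Y105.411
G1 X184.745 Y116.802
G1 X194.412 Y122.841
G1 X204.475 Y117.489
G1 X204.871 Y106.098
M5
G0 X0.000 Y0.000

viewBox `0 0 245.251 129.639` with mm width/height → 1 unit = 1 mm. Flip: y_m = 129.639 − y_svg.

**Shape 1** — `<polygon>` regular polygon, stroke `#ff0000` → cut (S701, F1041). Machine vertices: (77.193,37.236) → (98.188,78.072) → (143.513,70.722) → (150.530,25.345) → (109.541,4.650) → (77.193,37.236). Closed: final G1 returns to the first vertex.

**Shape 2** — `<path>` quadratic bezier, stroke `#ff0000` → cut (S701, F1041). Control points (SVG): P0=(152.917,84.790), P1=(106.333,76.336), P2=(122.849,104.063); sampled at t=k/5. Machine vertices: (152.917,44.849) → (136.807,46.783) → (125.746,45.823) → (119.732,41.969) → (118.767,35.220) → (122.849,25.576). Open path.

**Shape 3** — `<path>` regular polygon, stroke `#ff0000` → cut (S701, F1041). Machine vertices: (204.871,106.098) → (195.204,100.059) → (185.141,105.411) → (184.745,116.802) → (194.412,122.841) → (204.475,117.489) → (204.871,106.098). Closed: final G1 returns to the first vertex.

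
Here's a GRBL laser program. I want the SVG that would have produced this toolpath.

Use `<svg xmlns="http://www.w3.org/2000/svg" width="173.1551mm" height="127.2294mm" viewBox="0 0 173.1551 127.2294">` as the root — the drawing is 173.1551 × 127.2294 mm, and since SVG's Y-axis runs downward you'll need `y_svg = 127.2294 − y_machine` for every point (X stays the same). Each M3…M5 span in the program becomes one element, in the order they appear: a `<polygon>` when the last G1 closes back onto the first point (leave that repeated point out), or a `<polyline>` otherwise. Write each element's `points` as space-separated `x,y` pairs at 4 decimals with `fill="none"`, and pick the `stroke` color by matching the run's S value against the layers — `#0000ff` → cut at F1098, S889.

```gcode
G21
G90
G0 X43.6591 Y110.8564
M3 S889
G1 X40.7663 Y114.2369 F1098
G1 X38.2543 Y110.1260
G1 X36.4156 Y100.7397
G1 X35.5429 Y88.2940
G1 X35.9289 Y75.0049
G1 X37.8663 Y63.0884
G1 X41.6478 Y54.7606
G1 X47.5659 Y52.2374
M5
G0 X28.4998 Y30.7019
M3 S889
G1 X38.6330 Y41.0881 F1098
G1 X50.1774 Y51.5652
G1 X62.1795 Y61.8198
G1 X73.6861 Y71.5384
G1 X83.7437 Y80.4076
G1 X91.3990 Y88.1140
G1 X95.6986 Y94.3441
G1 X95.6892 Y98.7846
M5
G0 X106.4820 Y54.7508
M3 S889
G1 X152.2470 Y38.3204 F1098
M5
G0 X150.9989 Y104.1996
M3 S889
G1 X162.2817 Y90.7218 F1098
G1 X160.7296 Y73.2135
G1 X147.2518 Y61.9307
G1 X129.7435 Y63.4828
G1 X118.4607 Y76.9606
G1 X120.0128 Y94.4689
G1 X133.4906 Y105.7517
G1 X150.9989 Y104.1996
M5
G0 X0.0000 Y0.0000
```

<svg xmlns="http://www.w3.org/2000/svg" width="173.1551mm" height="127.2294mm" viewBox="0 0 173.1551 127.2294">
  <polyline points="43.6591,16.3730 40.7663,12.9925 38.2543,17.1034 36.4156,26.4897 35.5429,38.9354 35.9289,52.2245 37.8663,64.1410 41.6478,72.4688 47.5659,74.9920" fill="none" stroke="#0000ff"/>
  <polyline points="28.4998,96.5275 38.6330,86.1413 50.1774,75.6642 62.1795,65.4096 73.6861,55.6910 83.7437,46.8218 91.3990,39.1154 95.6986,32.8853 95.6892,28.4448" fill="none" stroke="#0000ff"/>
  <polyline points="106.4820,72.4786 152.2470,88.9090" fill="none" stroke="#0000ff"/>
  <polygon points="150.9989,23.0298 162.2817,36.5076 160.7296,54.0159 147.2518,65.2987 129.7435,63.7466 118.4607,50.2688 120.0128,32.7605 133.4906,21.4777" fill="none" stroke="#0000ff"/>
</svg>

Each laser-on run becomes one SVG element. Flip Y back into SVG space with y_svg = 127.2294 − y_machine. Every run uses S889, so all elements get stroke `#0000ff` (cut).

Run 1: The run is open, so emit a `<polyline>` with points (Y-flipped): 43.6591,16.3730 40.7663,12.9925 38.2543,17.1034 36.4156,26.4897 35.5429,38.9354 35.9289,52.2245 37.8663,64.1410 41.6478,72.4688 47.5659,74.9920.

Run 2: The run is open, so emit a `<polyline>` with points (Y-flipped): 28.4998,96.5275 38.6330,86.1413 50.1774,75.6642 62.1795,65.4096 73.6861,55.6910 83.7437,46.8218 91.3990,39.1154 95.6986,32.8853 95.6892,28.4448.

Run 3: The run is open, so emit a `<polyline>` with points (Y-flipped): 106.4820,72.4786 152.2470,88.9090.

Run 4: The run returns to its start, so emit a `<polygon>` with points (Y-flipped): 150.9989,23.0298 162.2817,36.5076 160.7296,54.0159 147.2518,65.2987 129.7435,63.7466 118.4607,50.2688 120.0128,32.7605 133.4906,21.4777.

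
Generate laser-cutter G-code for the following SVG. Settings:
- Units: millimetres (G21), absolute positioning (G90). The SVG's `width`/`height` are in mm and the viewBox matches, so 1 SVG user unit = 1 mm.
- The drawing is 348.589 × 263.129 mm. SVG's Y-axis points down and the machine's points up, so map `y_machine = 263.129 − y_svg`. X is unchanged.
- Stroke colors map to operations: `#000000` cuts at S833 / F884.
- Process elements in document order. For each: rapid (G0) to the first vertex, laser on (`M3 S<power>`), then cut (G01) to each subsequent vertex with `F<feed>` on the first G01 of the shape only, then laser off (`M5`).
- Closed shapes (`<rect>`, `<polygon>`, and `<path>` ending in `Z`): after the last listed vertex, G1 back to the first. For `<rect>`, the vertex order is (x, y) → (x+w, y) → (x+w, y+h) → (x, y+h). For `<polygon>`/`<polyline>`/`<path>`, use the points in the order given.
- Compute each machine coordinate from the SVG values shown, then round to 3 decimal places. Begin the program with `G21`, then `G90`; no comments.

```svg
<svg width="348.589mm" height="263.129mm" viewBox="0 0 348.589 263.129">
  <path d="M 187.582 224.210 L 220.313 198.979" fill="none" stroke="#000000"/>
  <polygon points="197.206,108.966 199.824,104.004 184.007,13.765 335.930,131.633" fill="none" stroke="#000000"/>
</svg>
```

viewBox `0 0 348.589 263.129` with mm width/height → 1 unit = 1 mm. Flip: y_m = 263.129 − y_svg.

**Shape 1** — `<path>` line segment, stroke `#000000` → cut (S833, F884). Machine vertices: (187.582,38.919) → (220.313,64.150). Open path.

**Shape 2** — `<polygon>` closed polygon, stroke `#000000` → cut (S833, F884). Machine vertices: (197.206,154.163) → (199.824,159.125) → (184.007,249.364) → (335.930,131.496) → (197.206,154.163). Closed: final G1 returns to the first vertex.

G21
G90
G0 X187.582 Y38.919
M3 S833
G01 X220.313 Y64.150 F884
M5
G0 X197.206 Y154.163
M3 S833
G01 X199.824 Y159.125 F884
G01 X184.007 Y249.364
G01 X335.930 Y131.496
G01 X197.206 Y154.163
M5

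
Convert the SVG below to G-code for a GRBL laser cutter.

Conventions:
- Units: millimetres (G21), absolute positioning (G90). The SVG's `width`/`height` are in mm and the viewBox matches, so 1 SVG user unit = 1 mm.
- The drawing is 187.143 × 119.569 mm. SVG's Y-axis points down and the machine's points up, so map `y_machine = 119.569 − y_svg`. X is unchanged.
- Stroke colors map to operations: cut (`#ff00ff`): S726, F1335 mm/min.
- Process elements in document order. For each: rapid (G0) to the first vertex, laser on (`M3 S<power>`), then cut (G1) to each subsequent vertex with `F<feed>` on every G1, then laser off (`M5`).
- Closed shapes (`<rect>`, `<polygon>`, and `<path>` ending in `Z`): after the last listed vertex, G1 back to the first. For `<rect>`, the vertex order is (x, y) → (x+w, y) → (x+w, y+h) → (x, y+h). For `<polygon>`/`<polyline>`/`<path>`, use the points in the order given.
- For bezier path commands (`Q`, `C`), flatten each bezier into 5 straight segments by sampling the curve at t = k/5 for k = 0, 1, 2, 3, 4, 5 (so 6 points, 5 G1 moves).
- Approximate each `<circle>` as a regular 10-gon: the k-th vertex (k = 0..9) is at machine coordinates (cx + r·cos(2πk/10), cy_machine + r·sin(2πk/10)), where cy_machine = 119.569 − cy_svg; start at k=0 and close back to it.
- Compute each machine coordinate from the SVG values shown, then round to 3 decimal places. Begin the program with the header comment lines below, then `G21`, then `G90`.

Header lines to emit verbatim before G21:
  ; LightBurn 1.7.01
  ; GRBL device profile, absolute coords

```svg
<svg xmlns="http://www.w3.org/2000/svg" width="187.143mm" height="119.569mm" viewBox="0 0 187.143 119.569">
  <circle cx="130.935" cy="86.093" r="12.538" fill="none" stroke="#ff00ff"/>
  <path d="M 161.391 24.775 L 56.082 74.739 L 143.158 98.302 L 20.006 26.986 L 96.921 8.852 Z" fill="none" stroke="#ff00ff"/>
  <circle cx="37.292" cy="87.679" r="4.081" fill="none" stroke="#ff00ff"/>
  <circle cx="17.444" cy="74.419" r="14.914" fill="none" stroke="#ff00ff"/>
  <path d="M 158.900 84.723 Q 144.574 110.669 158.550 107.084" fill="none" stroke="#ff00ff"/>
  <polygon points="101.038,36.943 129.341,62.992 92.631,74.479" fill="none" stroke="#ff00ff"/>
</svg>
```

; LightBurn 1.7.01
; GRBL device profile, absolute coords
G21
G90
G0 X143.473 Y33.476
M3 S726
G1 X141.078 Y40.846 F1335
G1 X134.809 Y45.400 F1335
G1 X127.061 Y45.400 F1335
G1 X120.792 Y40.846 F1335
G1 X118.397 Y33.476 F1335
G1 X120.792 Y26.106 F1335
G1 X127.061 Y21.552 F1335
G1 X134.809 Y21.552 F1335
G1 X141.078 Y26.106 F1335
G1 X143.473 Y33.476 F1335
M5
G0 X161.391 Y94.794
M3 S726
G1 X56.082 Y44.830 F1335
G1 X143.158 Y21.267 F1335
G1 X20.006 Y92.583 F1335
G1 X96.921 Y110.717 F1335
G1 X161.391 Y94.794 F1335
M5
G0 X41.373 Y31.890
M3 S726
G1 X40.594 Y34.289 F1335
G1 X38.553 Y35.771 F1335
G1 X36.031 Y35.771 F1335
G1 X33.990 Y34.289 F1335
G1 X33.211 Y31.890 F1335
G1 X33.990 Y29.491 F1335
G1 X36.031 Y28.009 F1335
G1 X38.553 Y28.009 F1335
G1 X40.594 Y29.491 F1335
G1 X41.373 Y31.890 F1335
M5
G0 X32.358 Y45.150
M3 S726
G1 X29.510 Y53.916 F1335
G1 X22.053 Y59.334 F1335
G1 X12.835 Y59.334 F1335
G1 X5.378 Y53.916 F1335
G1 X2.530 Y45.150 F1335
G1 X5.378 Y36.384 F1335
G1 X12.835 Y30.966 F1335
G1 X22.053 Y30.966 F1335
G1 X29.510 Y36.384 F1335
G1 X32.358 Y45.150 F1335
M5
G0 X158.900 Y34.846
M3 S726
G1 X154.302 Y25.649 F1335
G1 X151.968 Y18.814 F1335
G1 X151.898 Y14.342 F1335
G1 X154.092 Y12.232 F1335
G1 X158.550 Y12.485 F1335
M5
G0 X101.038 Y82.626
M3 S726
G1 X129.341 Y56.577 F1335
G1 X92.631 Y45.090 F1335
G1 X101.038 Y82.626 F1335
M5

viewBox `0 0 187.143 119.569` with mm width/height → 1 unit = 1 mm. Flip: y_m = 119.569 − y_svg.

**Shape 1** — `<circle>` circle, stroke `#ff00ff` → cut (S726, F1335). Machine vertices: (143.473,33.476) → (141.078,40.846) → (134.809,45.400) → (127.061,45.400) → (120.792,40.846) → (118.397,33.476) → (120.792,26.106) → (127.061,21.552) → (134.809,21.552) → (141.078,26.106) → (143.473,33.476). Closed: final G1 returns to the first vertex.

**Shape 2** — `<path>` closed polygon, stroke `#ff00ff` → cut (S726, F1335). Machine vertices: (161.391,94.794) → (56.082,44.830) → (143.158,21.267) → (20.006,92.583) → (96.921,110.717) → (161.391,94.794). Closed: final G1 returns to the first vertex.

**Shape 3** — `<circle>` circle, stroke `#ff00ff` → cut (S726, F1335). Machine vertices: (41.373,31.890) → (40.594,34.289) → (38.553,35.771) → (36.031,35.771) → (33.990,34.289) → (33.211,31.890) → (33.990,29.491) → (36.031,28.009) → (38.553,28.009) → (40.594,29.491) → (41.373,31.890). Closed: final G1 returns to the first vertex.

**Shape 4** — `<circle>` circle, stroke `#ff00ff` → cut (S726, F1335). Machine vertices: (32.358,45.150) → (29.510,53.916) → (22.053,59.334) → (12.835,59.334) → (5.378,53.916) → (2.530,45.150) → (5.378,36.384) → (12.835,30.966) → (22.053,30.966) → (29.510,36.384) → (32.358,45.150). Closed: final G1 returns to the first vertex.

**Shape 5** — `<path>` quadratic bezier, stroke `#ff00ff` → cut (S726, F1335). Control points (SVG): P0=(158.900,84.723), P1=(144.574,110.669), P2=(158.550,107.084); sampled at t=k/5. Machine vertices: (158.900,34.846) → (154.302,25.649) → (151.968,18.814) → (151.898,14.342) → (154.092,12.232) → (158.550,12.485). Open path.

**Shape 6** — `<polygon>` regular polygon, stroke `#ff00ff` → cut (S726, F1335). Machine vertices: (101.038,82.626) → (129.341,56.577) → (92.631,45.090) → (101.038,82.626). Closed: final G1 returns to the first vertex.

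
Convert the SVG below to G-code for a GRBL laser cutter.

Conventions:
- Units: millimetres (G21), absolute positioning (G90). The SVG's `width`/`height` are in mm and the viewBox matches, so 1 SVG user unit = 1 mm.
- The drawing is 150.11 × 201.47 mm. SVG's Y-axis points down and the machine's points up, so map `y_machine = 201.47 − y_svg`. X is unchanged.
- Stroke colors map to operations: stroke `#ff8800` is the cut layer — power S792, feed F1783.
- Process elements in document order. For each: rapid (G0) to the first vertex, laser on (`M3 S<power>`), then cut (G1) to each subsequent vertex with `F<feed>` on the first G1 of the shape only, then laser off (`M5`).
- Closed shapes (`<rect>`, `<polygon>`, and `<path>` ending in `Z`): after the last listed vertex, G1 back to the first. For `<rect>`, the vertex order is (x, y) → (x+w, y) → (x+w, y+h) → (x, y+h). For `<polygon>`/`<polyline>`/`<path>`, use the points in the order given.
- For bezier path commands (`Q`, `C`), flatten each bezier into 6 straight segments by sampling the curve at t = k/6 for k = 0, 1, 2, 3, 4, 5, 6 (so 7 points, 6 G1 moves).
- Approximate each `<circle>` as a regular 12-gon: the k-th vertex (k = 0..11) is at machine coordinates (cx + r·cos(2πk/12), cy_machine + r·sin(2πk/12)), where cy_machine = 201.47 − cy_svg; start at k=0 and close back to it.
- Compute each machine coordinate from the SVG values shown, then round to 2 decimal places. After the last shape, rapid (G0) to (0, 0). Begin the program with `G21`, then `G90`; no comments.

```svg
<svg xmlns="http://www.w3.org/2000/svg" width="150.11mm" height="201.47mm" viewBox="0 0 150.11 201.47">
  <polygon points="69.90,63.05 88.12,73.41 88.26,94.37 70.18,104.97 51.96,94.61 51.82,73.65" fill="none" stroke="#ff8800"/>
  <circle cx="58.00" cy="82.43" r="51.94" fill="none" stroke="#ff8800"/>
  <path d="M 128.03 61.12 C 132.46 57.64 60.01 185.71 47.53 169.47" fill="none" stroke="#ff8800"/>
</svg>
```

viewBox `0 0 150.11 201.47` with mm width/height → 1 unit = 1 mm. Flip: y_m = 201.47 − y_svg.

**Shape 1** — `<polygon>` regular polygon, stroke `#ff8800` → cut (S792, F1783). Machine vertices: (69.90,138.42) → (88.12,128.06) → (88.26,107.10) → (70.18,96.50) → (51.96,106.86) → (51.82,127.82) → (69.90,138.42). Closed: final G1 returns to the first vertex.

**Shape 2** — `<circle>` circle, stroke `#ff8800` → cut (S792, F1783). Machine vertices: (109.94,119.04) → (102.98,145.01) → (83.97,164.02) → (58.00,170.98) → (32.03,164.02) → (13.02,145.01) → (6.06,119.04) → (13.02,93.07) → (32.03,74.06) → (58.00,67.10) → (83.97,74.06) → (102.98,93.07) → (109.94,119.04). Closed: final G1 returns to the first vertex.

**Shape 3** — `<path>` cubic bezier, stroke `#ff8800` → cut (S792, F1783). Control points (SVG): P0=(128.03,61.12), P1=(132.46,57.64), P2=(60.01,185.71), P3=(47.53,169.47); sampled at t=k/6. Machine vertices: (128.03,140.35) → (124.47,132.40) → (111.90,110.20) → (94.12,81.39) → (74.93,53.65) → (58.13,34.63) → (47.53,32.00). Open path.

G21
G90
G0 X69.90 Y138.42
M3 S792
G1 X88.12 Y128.06 F1783
G1 X88.26 Y107.10
G1 X70.18 Y96.50
G1 X51.96 Y106.86
G1 X51.82 Y127.82
G1 X69.90 Y138.42
M5
G0 X109.94 Y119.04
M3 S792
G1 X102.98 Y145.01 F1783
G1 X83.97 Y164.02
G1 X58.00 Y170.98
G1 X32.03 Y164.02
G1 X13.02 Y145.01
G1 X6.06 Y119.04
G1 X13.02 Y93.07
G1 X32.03 Y74.06
G1 X58.00 Y67.10
G1 X83.97 Y74.06
G1 X102.98 Y93.07
G1 X109.94 Y119.04
M5
G0 X128.03 Y140.35
M3 S792
G1 X124.47 Y132.40 F1783
G1 X111.90 Y110.20
G1 X94.12 Y81.39
G1 X74.93 Y53.65
G1 X58.13 Y34.63
G1 X47.53 Y32.00
M5
G0 X0.00 Y0.00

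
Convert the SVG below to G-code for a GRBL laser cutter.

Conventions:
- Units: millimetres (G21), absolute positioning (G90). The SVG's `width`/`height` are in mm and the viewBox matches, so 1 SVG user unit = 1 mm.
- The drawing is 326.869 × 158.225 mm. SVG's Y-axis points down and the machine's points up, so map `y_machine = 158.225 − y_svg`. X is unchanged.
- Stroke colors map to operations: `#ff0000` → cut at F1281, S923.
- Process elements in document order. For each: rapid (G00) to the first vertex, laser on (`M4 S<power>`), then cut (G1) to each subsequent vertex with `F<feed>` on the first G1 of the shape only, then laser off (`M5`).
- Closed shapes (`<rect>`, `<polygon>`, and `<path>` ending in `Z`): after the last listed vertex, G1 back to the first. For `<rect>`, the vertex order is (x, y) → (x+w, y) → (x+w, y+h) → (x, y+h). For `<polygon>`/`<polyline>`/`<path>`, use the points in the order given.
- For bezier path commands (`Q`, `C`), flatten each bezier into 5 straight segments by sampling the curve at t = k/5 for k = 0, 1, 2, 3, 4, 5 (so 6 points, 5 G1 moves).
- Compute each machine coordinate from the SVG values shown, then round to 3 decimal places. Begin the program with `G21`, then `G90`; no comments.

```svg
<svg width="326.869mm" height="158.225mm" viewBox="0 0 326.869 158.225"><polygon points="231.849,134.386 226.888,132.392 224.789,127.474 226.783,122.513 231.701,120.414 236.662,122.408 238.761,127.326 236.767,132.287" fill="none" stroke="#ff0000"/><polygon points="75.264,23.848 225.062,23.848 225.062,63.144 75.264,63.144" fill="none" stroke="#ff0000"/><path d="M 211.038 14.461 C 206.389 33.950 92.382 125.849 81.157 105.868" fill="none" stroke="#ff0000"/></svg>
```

Since the viewBox matches the mm dimensions, user units are millimetres directly. The only transform is the Y-flip y_m = 158.225 − y_svg.

Shape 1 is a regular polygon drawn with `<polygon>`. Its stroke #ff0000 means cut at S923, F1281. After flipping Y the toolpath is (231.849,23.839) → (226.888,25.833) → (224.789,30.751) → (226.783,35.712) → (231.701,37.811) → (236.662,35.817) → (238.761,30.899) → (236.767,25.938) → (231.849,23.839), returning to the start.

Shape 2 is a rectangle drawn with `<polygon>`. Its stroke #ff0000 means cut at S923, F1281. After flipping Y the toolpath is (75.264,134.377) → (225.062,134.377) → (225.062,95.081) → (75.264,95.081) → (75.264,134.377), returning to the start.

Shape 3 is a cubic bezier drawn with `<path>`. Its stroke #ff0000 means cut at S923, F1281. After flipping Y the toolpath is (211.038,143.764) → (196.823,124.856) → (166.544,97.415) → (130.385,70.288) → (98.529,52.320) → (81.157,52.357).

G21
G90
G00 X231.849 Y23.839
M4 S923
G1 X226.888 Y25.833 F1281
G1 X224.789 Y30.751
G1 X226.783 Y35.712
G1 X231.701 Y37.811
G1 X236.662 Y35.817
G1 X238.761 Y30.899
G1 X236.767 Y25.938
G1 X231.849 Y23.839
M5
G00 X75.264 Y134.377
M4 S923
G1 X225.062 Y134.377 F1281
G1 X225.062 Y95.081
G1 X75.264 Y95.081
G1 X75.264 Y134.377
M5
G00 X211.038 Y143.764
M4 S923
G1 X196.823 Y124.856 F1281
G1 X166.544 Y97.415
G1 X130.385 Y70.288
G1 X98.529 Y52.320
G1 X81.157 Y52.357
M5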